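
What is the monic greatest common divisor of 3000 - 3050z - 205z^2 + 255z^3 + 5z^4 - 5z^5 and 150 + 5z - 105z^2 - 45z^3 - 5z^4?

-5 + 4z + z^2

Euclidean algorithm in ℚ[z]:
  -5z^5 + 5z^4 + 255z^3 - 205z^2 - 3050z + 3000 = (z - 10)(-5z^4 - 45z^3 - 105z^2 + 5z + 150) + (-90z^3 - 1260z^2 - 3150z + 4500)
  -5z^4 - 45z^3 - 105z^2 + 5z + 150 = ((1/18)z - 5/18)(-90z^3 - 1260z^2 - 3150z + 4500) + (-280z^2 - 1120z + 1400)
  -90z^3 - 1260z^2 - 3150z + 4500 = ((9/28)z + 45/14)(-280z^2 - 1120z + 1400) + (0)
Last nonzero remainder: -280z^2 - 1120z + 1400. Dividing through by -280 gives the monic gcd z^2 + 4z - 5.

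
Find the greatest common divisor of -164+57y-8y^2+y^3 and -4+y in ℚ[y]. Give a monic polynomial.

-4+y

Apply the Euclidean algorithm:
  y^3-8y^2+57y-164 = (y^2-4y+41)(y-4) + (0)
The last nonzero remainder y-4 is already monic.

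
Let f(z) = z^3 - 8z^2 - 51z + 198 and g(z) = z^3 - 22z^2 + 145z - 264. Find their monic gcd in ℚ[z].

Repeated division with remainder:
  z^3 - 8z^2 - 51z + 198 = (z^3 - 22z^2 + 145z - 264) + (14z^2 - 196z + 462)
  z^3 - 22z^2 + 145z - 264 = ((1/14)z - 4/7)(14z^2 - 196z + 462) + (0)
Last nonzero remainder: 14z^2 - 196z + 462. Dividing through by 14 gives the monic gcd z^2 - 14z + 33.

z^2 - 14z + 33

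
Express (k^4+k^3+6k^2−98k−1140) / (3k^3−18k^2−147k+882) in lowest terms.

(k^3+7k^2+48k+190)/(3k^2−147)

Apply the Euclidean algorithm:
  k^4+k^3+6k^2−98k−1140 = ((1/3)k+7/3)(3k^3−18k^2−147k+882) + (97k^2−49k−3198)
  3k^3−18k^2−147k+882 = ((3/97)k−1599/9409)(97k^2−49k−3198) + (−(530856/9409)k+3185136/9409)
  97k^2−49k−3198 = (−(912673/530856)k−5014997/530856)(−(530856/9409)k+3185136/9409) + (0)
Last nonzero remainder: −(530856/9409)k+3185136/9409. Dividing through by −530856/9409 gives the monic gcd k−6.
Cancel k−6 from numerator and denominator to get the reduced form.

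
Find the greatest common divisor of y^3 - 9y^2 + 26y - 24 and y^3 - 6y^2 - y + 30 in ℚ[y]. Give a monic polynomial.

y - 3

By polynomial division,
  y^3 - 9y^2 + 26y - 24 = (y^3 - 6y^2 - y + 30) + (-3y^2 + 27y - 54)
  y^3 - 6y^2 - y + 30 = (-(1/3)y - 1)(-3y^2 + 27y - 54) + (8y - 24)
  -3y^2 + 27y - 54 = (-(3/8)y + 9/4)(8y - 24) + (0)
Last nonzero remainder: 8y - 24. Dividing through by 8 gives the monic gcd y - 3.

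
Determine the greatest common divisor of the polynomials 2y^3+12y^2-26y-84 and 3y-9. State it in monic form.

y-3

Apply the Euclidean algorithm:
  2y^3+12y^2-26y-84 = ((2/3)y^2+6y+28/3)(3y-9) + (0)
Last nonzero remainder: 3y-9. Dividing through by 3 gives the monic gcd y-3.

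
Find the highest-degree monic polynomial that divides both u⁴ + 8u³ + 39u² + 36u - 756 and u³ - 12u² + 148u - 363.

Euclidean algorithm in ℚ[u]:
  u⁴ + 8u³ + 39u² + 36u - 756 = (u + 20)(u³ - 12u² + 148u - 363) + (131u² - 2561u + 6504)
  u³ - 12u² + 148u - 363 = ((1/131)u + 989/17161)(131u² - 2561u + 6504) + ((4220633/17161)u - 12661899/17161)
  131u² - 2561u + 6504 = ((2248091/4220633)u - 37205048/4220633)((4220633/17161)u - 12661899/17161) + (0)
Last nonzero remainder: (4220633/17161)u - 12661899/17161. Dividing through by 4220633/17161 gives the monic gcd u - 3.

u - 3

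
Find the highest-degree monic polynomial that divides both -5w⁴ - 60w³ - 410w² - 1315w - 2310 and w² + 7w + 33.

By polynomial division,
  -5w⁴ - 60w³ - 410w² - 1315w - 2310 = (-5w² - 25w - 70)(w² + 7w + 33) + (0)
The last nonzero remainder w² + 7w + 33 is already monic.

w² + 7w + 33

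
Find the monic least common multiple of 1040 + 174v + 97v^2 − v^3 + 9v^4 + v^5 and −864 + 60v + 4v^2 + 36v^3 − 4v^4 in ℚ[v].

By polynomial division,
  v^5 + 9v^4 − v^3 + 97v^2 + 174v + 1040 = (−(1/4)v − 9/2)(−4v^4 + 36v^3 + 4v^2 + 60v − 864) + (162v^3 + 130v^2 + 228v − 2848)
  −4v^4 + 36v^3 + 4v^2 + 60v − 864 = (−(2/81)v + 1588/6561)(162v^3 + 130v^2 + 228v − 2848) + (−(143260/6561)v^2 − (143260/2187)v − 1146080/6561)
  162v^3 + 130v^2 + 228v − 2848 = (−(531441/71630)v + 583929/35815)(−(143260/6561)v^2 − (143260/2187)v − 1146080/6561) + (0)
Last nonzero remainder: −(143260/6561)v^2 − (143260/2187)v − 1146080/6561. Dividing through by −143260/6561 gives the monic gcd v^2 + 3v + 8.
Then lcm(f, g) = f·g / gcd(f, g); expanding and making the result monic gives the answer.

28080 − 7782v + 1571v^2 − 1017v^3 + 352v^4 − 82v^5 − 3v^6 + v^7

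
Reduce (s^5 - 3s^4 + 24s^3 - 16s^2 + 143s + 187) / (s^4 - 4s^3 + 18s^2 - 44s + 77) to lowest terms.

Repeated division with remainder:
  s^5 - 3s^4 + 24s^3 - 16s^2 + 143s + 187 = (s + 1)(s^4 - 4s^3 + 18s^2 - 44s + 77) + (10s^3 + 10s^2 + 110s + 110)
  s^4 - 4s^3 + 18s^2 - 44s + 77 = ((1/10)s - 1/2)(10s^3 + 10s^2 + 110s + 110) + (12s^2 + 132)
  10s^3 + 10s^2 + 110s + 110 = ((5/6)s + 5/6)(12s^2 + 132) + (0)
Last nonzero remainder: 12s^2 + 132. Dividing through by 12 gives the monic gcd s^2 + 11.
Cancel s^2 + 11 from numerator and denominator to get the reduced form.

(s^3 - 3s^2 + 13s + 17)/(s^2 - 4s + 7)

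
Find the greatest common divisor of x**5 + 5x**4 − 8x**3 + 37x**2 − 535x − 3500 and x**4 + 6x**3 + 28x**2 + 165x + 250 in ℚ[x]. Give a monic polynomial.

Repeated division with remainder:
  x**5 + 5x**4 − 8x**3 + 37x**2 − 535x − 3500 = (x − 1)(x**4 + 6x**3 + 28x**2 + 165x + 250) + (−30x**3 − 100x**2 − 620x − 3250)
  x**4 + 6x**3 + 28x**2 + 165x + 250 = (−(1/30)x − 4/45)(−30x**3 − 100x**2 − 620x − 3250) + (−(14/9)x**2 + (14/9)x − 350/9)
  −30x**3 − 100x**2 − 620x − 3250 = ((135/7)x + 585/7)(−(14/9)x**2 + (14/9)x − 350/9) + (0)
Last nonzero remainder: −(14/9)x**2 + (14/9)x − 350/9. Dividing through by −14/9 gives the monic gcd x**2 − x + 25.

x**2 − x + 25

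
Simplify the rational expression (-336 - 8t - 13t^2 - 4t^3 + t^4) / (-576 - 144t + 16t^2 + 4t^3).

Apply the Euclidean algorithm:
  t^4 - 4t^3 - 13t^2 - 8t - 336 = ((1/4)t - 2)(4t^3 + 16t^2 - 144t - 576) + (55t^2 - 152t - 1488)
  4t^3 + 16t^2 - 144t - 576 = ((4/55)t + 1488/3025)(55t^2 - 152t - 1488) + ((117936/3025)t + 471744/3025)
  55t^2 - 152t - 1488 = ((166375/117936)t - 93775/9828)((117936/3025)t + 471744/3025) + (0)
Last nonzero remainder: (117936/3025)t + 471744/3025. Dividing through by 117936/3025 gives the monic gcd t + 4.
Cancel t + 4 from numerator and denominator to get the reduced form.

(-84 + 19t - 8t^2 + t^3)/(-144 + 4t^2)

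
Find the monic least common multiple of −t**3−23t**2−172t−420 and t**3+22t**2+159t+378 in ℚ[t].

t**4+32t**3+379t**2+1968t+3780

Repeated division with remainder:
  −t**3−23t**2−172t−420 = (−1)(t**3+22t**2+159t+378) + (−t**2−13t−42)
  t**3+22t**2+159t+378 = (−t−9)(−t**2−13t−42) + (0)
Last nonzero remainder: −t**2−13t−42. Dividing through by −1 gives the monic gcd t**2+13t+42.
Then lcm(f, g) = f·g / gcd(f, g); expanding and making the result monic gives the answer.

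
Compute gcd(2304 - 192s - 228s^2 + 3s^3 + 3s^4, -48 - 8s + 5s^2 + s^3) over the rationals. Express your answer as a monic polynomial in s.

-12 + s + s^2

By polynomial division,
  3s^4 + 3s^3 - 228s^2 - 192s + 2304 = (3s - 12)(s^3 + 5s^2 - 8s - 48) + (-144s^2 - 144s + 1728)
  s^3 + 5s^2 - 8s - 48 = (-(1/144)s - 1/36)(-144s^2 - 144s + 1728) + (0)
Last nonzero remainder: -144s^2 - 144s + 1728. Dividing through by -144 gives the monic gcd s^2 + s - 12.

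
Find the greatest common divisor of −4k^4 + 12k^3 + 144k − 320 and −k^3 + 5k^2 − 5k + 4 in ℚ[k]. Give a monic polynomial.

By polynomial division,
  −4k^4 + 12k^3 + 144k − 320 = (4k + 8)(−k^3 + 5k^2 − 5k + 4) + (−20k^2 + 168k − 352)
  −k^3 + 5k^2 − 5k + 4 = ((1/20)k + 17/100)(−20k^2 + 168k − 352) + (−(399/25)k + 1596/25)
  −20k^2 + 168k − 352 = ((500/399)k − 2200/399)(−(399/25)k + 1596/25) + (0)
Last nonzero remainder: −(399/25)k + 1596/25. Dividing through by −399/25 gives the monic gcd k − 4.

k − 4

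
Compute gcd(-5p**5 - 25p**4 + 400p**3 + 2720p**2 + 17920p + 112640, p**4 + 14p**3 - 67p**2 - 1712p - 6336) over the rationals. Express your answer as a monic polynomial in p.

p**3 + 5p**2 - 112p - 704

Apply the Euclidean algorithm:
  -5p**5 - 25p**4 + 400p**3 + 2720p**2 + 17920p + 112640 = (-5p + 45)(p**4 + 14p**3 - 67p**2 - 1712p - 6336) + (-565p**3 - 2825p**2 + 63280p + 397760)
  p**4 + 14p**3 - 67p**2 - 1712p - 6336 = (-(1/565)p - 9/565)(-565p**3 - 2825p**2 + 63280p + 397760) + (0)
Last nonzero remainder: -565p**3 - 2825p**2 + 63280p + 397760. Dividing through by -565 gives the monic gcd p**3 + 5p**2 - 112p - 704.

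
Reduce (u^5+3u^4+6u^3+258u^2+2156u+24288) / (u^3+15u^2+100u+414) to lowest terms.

(u^3-3u^2-22u+528)/(u+9)

By polynomial division,
  u^5+3u^4+6u^3+258u^2+2156u+24288 = (u^2-12u+86)(u^3+15u^2+100u+414) + (-246u^2-1476u-11316)
  u^3+15u^2+100u+414 = (-(1/246)u-3/82)(-246u^2-1476u-11316) + (0)
Last nonzero remainder: -246u^2-1476u-11316. Dividing through by -246 gives the monic gcd u^2+6u+46.
Cancel u^2+6u+46 from numerator and denominator to get the reduced form.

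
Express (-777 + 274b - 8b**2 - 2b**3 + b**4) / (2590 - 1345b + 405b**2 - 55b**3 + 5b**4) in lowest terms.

Apply the Euclidean algorithm:
  b**4 - 2b**3 - 8b**2 + 274b - 777 = (1/5)(5b**4 - 55b**3 + 405b**2 - 1345b + 2590) + (9b**3 - 89b**2 + 543b - 1295)
  5b**4 - 55b**3 + 405b**2 - 1345b + 2590 = ((5/9)b - 50/81)(9b**3 - 89b**2 + 543b - 1295) + ((3920/81)b**2 - (7840/27)b + 145040/81)
  9b**3 - 89b**2 + 543b - 1295 = ((729/3920)b - 81/112)((3920/81)b**2 - (7840/27)b + 145040/81) + (0)
Last nonzero remainder: (3920/81)b**2 - (7840/27)b + 145040/81. Dividing through by 3920/81 gives the monic gcd b**2 - 6b + 37.
Cancel b**2 - 6b + 37 from numerator and denominator to get the reduced form.

(-21 + 4b + b**2)/(70 - 25b + 5b**2)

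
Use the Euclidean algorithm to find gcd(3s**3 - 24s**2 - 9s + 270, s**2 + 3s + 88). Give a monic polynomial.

Repeated division with remainder:
  3s**3 - 24s**2 - 9s + 270 = (3s - 33)(s**2 + 3s + 88) + (-174s + 3174)
  s**2 + 3s + 88 = (-(1/174)s - 308/2523)(-174s + 3174) + (399872/841)
  -174s + 3174 = (-(73167/199936)s + 1334667/199936)(399872/841) + (0)
The last nonzero remainder is the constant 399872/841, so the polynomials are coprime and gcd = 1.

1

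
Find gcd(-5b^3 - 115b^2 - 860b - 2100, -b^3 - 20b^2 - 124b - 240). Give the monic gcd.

b^2 + 16b + 60

Repeated division with remainder:
  -5b^3 - 115b^2 - 860b - 2100 = (5)(-b^3 - 20b^2 - 124b - 240) + (-15b^2 - 240b - 900)
  -b^3 - 20b^2 - 124b - 240 = ((1/15)b + 4/15)(-15b^2 - 240b - 900) + (0)
Last nonzero remainder: -15b^2 - 240b - 900. Dividing through by -15 gives the monic gcd b^2 + 16b + 60.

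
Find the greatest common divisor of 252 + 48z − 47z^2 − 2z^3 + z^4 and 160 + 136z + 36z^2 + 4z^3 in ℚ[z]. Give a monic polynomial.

2 + z

Euclidean algorithm in ℚ[z]:
  z^4 − 2z^3 − 47z^2 + 48z + 252 = ((1/4)z − 11/4)(4z^3 + 36z^2 + 136z + 160) + (18z^2 + 382z + 692)
  4z^3 + 36z^2 + 136z + 160 = ((2/9)z − 220/81)(18z^2 + 382z + 692) + ((82600/81)z + 165200/81)
  18z^2 + 382z + 692 = ((729/41300)z + 14013/41300)((82600/81)z + 165200/81) + (0)
Last nonzero remainder: (82600/81)z + 165200/81. Dividing through by 82600/81 gives the monic gcd z + 2.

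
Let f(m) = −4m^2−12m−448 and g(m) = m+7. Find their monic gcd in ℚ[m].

Euclidean algorithm in ℚ[m]:
  −4m^2−12m−448 = (−4m+16)(m+7) + (−560)
  m+7 = (−(1/560)m−1/80)(−560) + (0)
The last nonzero remainder is the constant −560, so the polynomials are coprime and gcd = 1.

1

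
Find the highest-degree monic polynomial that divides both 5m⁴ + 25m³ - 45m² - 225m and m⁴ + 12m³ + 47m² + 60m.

m³ + 8m² + 15m

Euclidean algorithm in ℚ[m]:
  5m⁴ + 25m³ - 45m² - 225m = (5)(m⁴ + 12m³ + 47m² + 60m) + (-35m³ - 280m² - 525m)
  m⁴ + 12m³ + 47m² + 60m = (-(1/35)m - 4/35)(-35m³ - 280m² - 525m) + (0)
Last nonzero remainder: -35m³ - 280m² - 525m. Dividing through by -35 gives the monic gcd m³ + 8m² + 15m.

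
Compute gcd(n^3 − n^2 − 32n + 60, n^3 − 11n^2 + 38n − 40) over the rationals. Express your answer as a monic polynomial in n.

n^2 − 7n + 10

Euclidean algorithm in ℚ[n]:
  n^3 − n^2 − 32n + 60 = (n^3 − 11n^2 + 38n − 40) + (10n^2 − 70n + 100)
  n^3 − 11n^2 + 38n − 40 = ((1/10)n − 2/5)(10n^2 − 70n + 100) + (0)
Last nonzero remainder: 10n^2 − 70n + 100. Dividing through by 10 gives the monic gcd n^2 − 7n + 10.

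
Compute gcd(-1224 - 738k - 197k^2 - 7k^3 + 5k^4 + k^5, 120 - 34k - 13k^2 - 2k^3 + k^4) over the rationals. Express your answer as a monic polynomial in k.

Apply the Euclidean algorithm:
  k^5 + 5k^4 - 7k^3 - 197k^2 - 738k - 1224 = (k + 7)(k^4 - 2k^3 - 13k^2 - 34k + 120) + (20k^3 - 72k^2 - 620k - 2064)
  k^4 - 2k^3 - 13k^2 - 34k + 120 = ((1/20)k + 2/25)(20k^3 - 72k^2 - 620k - 2064) + ((594/25)k^2 + (594/5)k + 7128/25)
  20k^3 - 72k^2 - 620k - 2064 = ((250/297)k - 2150/297)((594/25)k^2 + (594/5)k + 7128/25) + (0)
Last nonzero remainder: (594/25)k^2 + (594/5)k + 7128/25. Dividing through by 594/25 gives the monic gcd k^2 + 5k + 12.

12 + 5k + k^2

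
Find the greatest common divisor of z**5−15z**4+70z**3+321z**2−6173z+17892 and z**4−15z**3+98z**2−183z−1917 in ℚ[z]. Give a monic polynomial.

By polynomial division,
  z**5−15z**4+70z**3+321z**2−6173z+17892 = (z)(z**4−15z**3+98z**2−183z−1917) + (−28z**3+504z**2−4256z+17892)
  z**4−15z**3+98z**2−183z−1917 = (−(1/28)z−3/28)(−28z**3+504z**2−4256z+17892) + (0)
Last nonzero remainder: −28z**3+504z**2−4256z+17892. Dividing through by −28 gives the monic gcd z**3−18z**2+152z−639.

z**3−18z**2+152z−639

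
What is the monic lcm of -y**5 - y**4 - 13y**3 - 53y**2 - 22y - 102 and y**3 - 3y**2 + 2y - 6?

y**6 - 2y**5 + 10y**4 + 14y**3 - 137y**2 + 36y - 306

Apply the Euclidean algorithm:
  -y**5 - y**4 - 13y**3 - 53y**2 - 22y - 102 = (-y**2 - 4y - 23)(y**3 - 3y**2 + 2y - 6) + (-120y**2 - 240)
  y**3 - 3y**2 + 2y - 6 = (-(1/120)y + 1/40)(-120y**2 - 240) + (0)
Last nonzero remainder: -120y**2 - 240. Dividing through by -120 gives the monic gcd y**2 + 2.
Then lcm(f, g) = f·g / gcd(f, g); expanding and making the result monic gives the answer.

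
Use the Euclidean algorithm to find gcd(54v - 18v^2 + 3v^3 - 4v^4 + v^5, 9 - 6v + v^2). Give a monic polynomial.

9 - 6v + v^2

Euclidean algorithm in ℚ[v]:
  v^5 - 4v^4 + 3v^3 - 18v^2 + 54v = (v^3 + 2v^2 + 6v)(v^2 - 6v + 9) + (0)
The last nonzero remainder v^2 - 6v + 9 is already monic.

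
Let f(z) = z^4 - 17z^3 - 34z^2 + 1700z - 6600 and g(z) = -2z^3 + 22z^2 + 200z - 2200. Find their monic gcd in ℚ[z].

z^3 - 11z^2 - 100z + 1100

Repeated division with remainder:
  z^4 - 17z^3 - 34z^2 + 1700z - 6600 = (-(1/2)z + 3)(-2z^3 + 22z^2 + 200z - 2200) + (0)
Last nonzero remainder: -2z^3 + 22z^2 + 200z - 2200. Dividing through by -2 gives the monic gcd z^3 - 11z^2 - 100z + 1100.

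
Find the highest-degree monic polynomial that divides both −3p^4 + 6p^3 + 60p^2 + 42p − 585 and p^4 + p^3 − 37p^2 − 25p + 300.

Repeated division with remainder:
  −3p^4 + 6p^3 + 60p^2 + 42p − 585 = (−3)(p^4 + p^3 − 37p^2 − 25p + 300) + (9p^3 − 51p^2 − 33p + 315)
  p^4 + p^3 − 37p^2 − 25p + 300 = ((1/9)p + 20/27)(9p^3 − 51p^2 − 33p + 315) + ((40/9)p^2 − (320/9)p + 200/3)
  9p^3 − 51p^2 − 33p + 315 = ((81/40)p + 189/40)((40/9)p^2 − (320/9)p + 200/3) + (0)
Last nonzero remainder: (40/9)p^2 − (320/9)p + 200/3. Dividing through by 40/9 gives the monic gcd p^2 − 8p + 15.

p^2 − 8p + 15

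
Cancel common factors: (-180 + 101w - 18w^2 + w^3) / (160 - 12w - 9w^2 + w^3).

(36 - 13w + w^2)/(-32 - 4w + w^2)

Euclidean algorithm in ℚ[w]:
  w^3 - 18w^2 + 101w - 180 = (w^3 - 9w^2 - 12w + 160) + (-9w^2 + 113w - 340)
  w^3 - 9w^2 - 12w + 160 = (-(1/9)w - 32/81)(-9w^2 + 113w - 340) + (-(416/81)w + 2080/81)
  -9w^2 + 113w - 340 = ((729/416)w - 1377/104)(-(416/81)w + 2080/81) + (0)
Last nonzero remainder: -(416/81)w + 2080/81. Dividing through by -416/81 gives the monic gcd w - 5.
Cancel w - 5 from numerator and denominator to get the reduced form.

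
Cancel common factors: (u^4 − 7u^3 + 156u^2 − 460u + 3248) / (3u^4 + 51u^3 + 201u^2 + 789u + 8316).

(u^2 − 4u + 116)/(3u^2 + 60u + 297)

Euclidean algorithm in ℚ[u]:
  u^4 − 7u^3 + 156u^2 − 460u + 3248 = (1/3)(3u^4 + 51u^3 + 201u^2 + 789u + 8316) + (−24u^3 + 89u^2 − 723u + 476)
  3u^4 + 51u^3 + 201u^2 + 789u + 8316 = (−(1/8)u − 497/192)(−24u^3 + 89u^2 − 723u + 476) + ((65473/192)u^2 − (65473/64)u + 458311/48)
  −24u^3 + 89u^2 − 723u + 476 = (−(4608/65473)u + 3264/65473)((65473/192)u^2 − (65473/64)u + 458311/48) + (0)
Last nonzero remainder: (65473/192)u^2 − (65473/64)u + 458311/48. Dividing through by 65473/192 gives the monic gcd u^2 − 3u + 28.
Cancel u^2 − 3u + 28 from numerator and denominator to get the reduced form.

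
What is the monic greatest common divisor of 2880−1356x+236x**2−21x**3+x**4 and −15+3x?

−5+x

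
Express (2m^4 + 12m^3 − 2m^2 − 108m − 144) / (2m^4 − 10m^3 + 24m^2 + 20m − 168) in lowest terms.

(m^2 + 7m + 12)/(m^2 − 4m + 14)

Euclidean algorithm in ℚ[m]:
  2m^4 + 12m^3 − 2m^2 − 108m − 144 = (2m^4 − 10m^3 + 24m^2 + 20m − 168) + (22m^3 − 26m^2 − 128m + 24)
  2m^4 − 10m^3 + 24m^2 + 20m − 168 = ((1/11)m − 42/121)(22m^3 − 26m^2 − 128m + 24) + ((3220/121)m^2 − (3220/121)m − 19320/121)
  22m^3 − 26m^2 − 128m + 24 = ((1331/1610)m − 121/805)((3220/121)m^2 − (3220/121)m − 19320/121) + (0)
Last nonzero remainder: (3220/121)m^2 − (3220/121)m − 19320/121. Dividing through by 3220/121 gives the monic gcd m^2 − m − 6.
Cancel m^2 − m − 6 from numerator and denominator to get the reduced form.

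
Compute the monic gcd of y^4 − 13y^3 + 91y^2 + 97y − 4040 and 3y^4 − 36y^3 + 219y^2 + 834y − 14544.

Apply the Euclidean algorithm:
  y^4 − 13y^3 + 91y^2 + 97y − 4040 = (1/3)(3y^4 − 36y^3 + 219y^2 + 834y − 14544) + (−y^3 + 18y^2 − 181y + 808)
  3y^4 − 36y^3 + 219y^2 + 834y − 14544 = (−3y − 18)(−y^3 + 18y^2 − 181y + 808) + (0)
Last nonzero remainder: −y^3 + 18y^2 − 181y + 808. Dividing through by −1 gives the monic gcd y^3 − 18y^2 + 181y − 808.

y^3 − 18y^2 + 181y − 808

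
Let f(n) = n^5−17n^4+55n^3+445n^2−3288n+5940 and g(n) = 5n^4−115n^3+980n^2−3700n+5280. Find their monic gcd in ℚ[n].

n^2−9n+22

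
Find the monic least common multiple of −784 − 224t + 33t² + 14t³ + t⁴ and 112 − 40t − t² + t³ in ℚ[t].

Apply the Euclidean algorithm:
  t⁴ + 14t³ + 33t² − 224t − 784 = (t + 15)(t³ − t² − 40t + 112) + (88t² + 264t − 2464)
  t³ − t² − 40t + 112 = ((1/88)t − 1/22)(88t² + 264t − 2464) + (0)
Last nonzero remainder: 88t² + 264t − 2464. Dividing through by 88 gives the monic gcd t² + 3t − 28.
Then lcm(f, g) = f·g / gcd(f, g); expanding and making the result monic gives the answer.

3136 + 112t − 356t² − 23t³ + 10t⁴ + t⁵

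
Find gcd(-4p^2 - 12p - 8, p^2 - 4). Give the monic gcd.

p + 2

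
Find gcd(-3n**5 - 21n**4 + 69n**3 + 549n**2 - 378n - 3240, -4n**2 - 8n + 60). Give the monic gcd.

n**2 + 2n - 15

Euclidean algorithm in ℚ[n]:
  -3n**5 - 21n**4 + 69n**3 + 549n**2 - 378n - 3240 = ((3/4)n**3 + (15/4)n**2 - (27/2)n - 54)(-4n**2 - 8n + 60) + (0)
Last nonzero remainder: -4n**2 - 8n + 60. Dividing through by -4 gives the monic gcd n**2 + 2n - 15.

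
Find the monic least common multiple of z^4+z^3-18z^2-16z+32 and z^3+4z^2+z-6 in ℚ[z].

z^5+4z^4-15z^3-70z^2-16z+96

By polynomial division,
  z^4+z^3-18z^2-16z+32 = (z-3)(z^3+4z^2+z-6) + (-7z^2-7z+14)
  z^3+4z^2+z-6 = (-(1/7)z-3/7)(-7z^2-7z+14) + (0)
Last nonzero remainder: -7z^2-7z+14. Dividing through by -7 gives the monic gcd z^2+z-2.
Then lcm(f, g) = f·g / gcd(f, g); expanding and making the result monic gives the answer.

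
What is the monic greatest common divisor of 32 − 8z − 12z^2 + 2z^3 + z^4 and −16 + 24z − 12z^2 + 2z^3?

Repeated division with remainder:
  z^4 + 2z^3 − 12z^2 − 8z + 32 = ((1/2)z + 4)(2z^3 − 12z^2 + 24z − 16) + (24z^2 − 96z + 96)
  2z^3 − 12z^2 + 24z − 16 = ((1/12)z − 1/6)(24z^2 − 96z + 96) + (0)
Last nonzero remainder: 24z^2 − 96z + 96. Dividing through by 24 gives the monic gcd z^2 − 4z + 4.

4 − 4z + z^2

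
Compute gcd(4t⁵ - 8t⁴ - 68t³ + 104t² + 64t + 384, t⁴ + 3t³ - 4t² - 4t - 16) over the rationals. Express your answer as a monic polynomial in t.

t³ + 5t² + 6t + 8

By polynomial division,
  4t⁵ - 8t⁴ - 68t³ + 104t² + 64t + 384 = (4t - 20)(t⁴ + 3t³ - 4t² - 4t - 16) + (8t³ + 40t² + 48t + 64)
  t⁴ + 3t³ - 4t² - 4t - 16 = ((1/8)t - 1/4)(8t³ + 40t² + 48t + 64) + (0)
Last nonzero remainder: 8t³ + 40t² + 48t + 64. Dividing through by 8 gives the monic gcd t³ + 5t² + 6t + 8.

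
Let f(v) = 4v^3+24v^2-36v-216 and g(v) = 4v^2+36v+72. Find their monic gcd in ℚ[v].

v^2+9v+18

By polynomial division,
  4v^3+24v^2-36v-216 = (v-3)(4v^2+36v+72) + (0)
Last nonzero remainder: 4v^2+36v+72. Dividing through by 4 gives the monic gcd v^2+9v+18.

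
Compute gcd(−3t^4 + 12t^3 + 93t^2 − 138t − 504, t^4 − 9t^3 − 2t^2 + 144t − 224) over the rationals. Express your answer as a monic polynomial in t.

t^2 − 3t − 28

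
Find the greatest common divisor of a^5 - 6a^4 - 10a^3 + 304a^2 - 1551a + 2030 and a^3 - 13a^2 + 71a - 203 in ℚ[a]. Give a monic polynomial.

By polynomial division,
  a^5 - 6a^4 - 10a^3 + 304a^2 - 1551a + 2030 = (a^2 + 7a + 10)(a^3 - 13a^2 + 71a - 203) + (140a^2 - 840a + 4060)
  a^3 - 13a^2 + 71a - 203 = ((1/140)a - 1/20)(140a^2 - 840a + 4060) + (0)
Last nonzero remainder: 140a^2 - 840a + 4060. Dividing through by 140 gives the monic gcd a^2 - 6a + 29.

a^2 - 6a + 29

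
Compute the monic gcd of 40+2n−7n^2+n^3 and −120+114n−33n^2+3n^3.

20−9n+n^2

Euclidean algorithm in ℚ[n]:
  n^3−7n^2+2n+40 = (1/3)(3n^3−33n^2+114n−120) + (4n^2−36n+80)
  3n^3−33n^2+114n−120 = ((3/4)n−3/2)(4n^2−36n+80) + (0)
Last nonzero remainder: 4n^2−36n+80. Dividing through by 4 gives the monic gcd n^2−9n+20.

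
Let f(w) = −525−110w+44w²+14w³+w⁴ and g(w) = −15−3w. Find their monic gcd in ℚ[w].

5+w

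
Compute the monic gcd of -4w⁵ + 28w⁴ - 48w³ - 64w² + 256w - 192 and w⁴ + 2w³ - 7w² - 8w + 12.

w² - 4

By polynomial division,
  -4w⁵ + 28w⁴ - 48w³ - 64w² + 256w - 192 = (-4w + 36)(w⁴ + 2w³ - 7w² - 8w + 12) + (-148w³ + 156w² + 592w - 624)
  w⁴ + 2w³ - 7w² - 8w + 12 = (-(1/148)w - 113/5476)(-148w³ + 156w² + 592w - 624) + ((300/1369)w² - 1200/1369)
  -148w³ + 156w² + 592w - 624 = (-(50653/75)w + 17797/25)((300/1369)w² - 1200/1369) + (0)
Last nonzero remainder: (300/1369)w² - 1200/1369. Dividing through by 300/1369 gives the monic gcd w² - 4.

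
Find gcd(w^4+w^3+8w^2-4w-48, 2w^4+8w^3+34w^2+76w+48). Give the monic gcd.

w^3+3w^2+14w+24

By polynomial division,
  w^4+w^3+8w^2-4w-48 = (1/2)(2w^4+8w^3+34w^2+76w+48) + (-3w^3-9w^2-42w-72)
  2w^4+8w^3+34w^2+76w+48 = (-(2/3)w-2/3)(-3w^3-9w^2-42w-72) + (0)
Last nonzero remainder: -3w^3-9w^2-42w-72. Dividing through by -3 gives the monic gcd w^3+3w^2+14w+24.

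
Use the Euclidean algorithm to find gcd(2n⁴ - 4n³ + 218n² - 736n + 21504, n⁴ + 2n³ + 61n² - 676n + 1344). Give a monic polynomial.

n² + 9n + 112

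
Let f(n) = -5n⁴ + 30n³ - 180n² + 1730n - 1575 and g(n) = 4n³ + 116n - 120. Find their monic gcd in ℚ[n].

Repeated division with remainder:
  -5n⁴ + 30n³ - 180n² + 1730n - 1575 = (-(5/4)n + 15/2)(4n³ + 116n - 120) + (-35n² + 710n - 675)
  4n³ + 116n - 120 = (-(4/35)n - 568/245)(-35n² + 710n - 675) + ((82560/49)n - 82560/49)
  -35n² + 710n - 675 = (-(343/16512)n + 2205/5504)((82560/49)n - 82560/49) + (0)
Last nonzero remainder: (82560/49)n - 82560/49. Dividing through by 82560/49 gives the monic gcd n - 1.

n - 1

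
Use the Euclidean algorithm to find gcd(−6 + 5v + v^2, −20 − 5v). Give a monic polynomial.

Repeated division with remainder:
  v^2 + 5v − 6 = (−(1/5)v − 1/5)(−5v − 20) + (−10)
  −5v − 20 = ((1/2)v + 2)(−10) + (0)
The last nonzero remainder is the constant −10, so the polynomials are coprime and gcd = 1.

1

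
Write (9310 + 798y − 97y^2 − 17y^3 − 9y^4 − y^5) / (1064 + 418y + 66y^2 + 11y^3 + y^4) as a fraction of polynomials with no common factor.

(35 − 2y − y^2)/(4 + y)

Apply the Euclidean algorithm:
  −y^5 − 9y^4 − 17y^3 − 97y^2 + 798y + 9310 = (−y + 2)(y^4 + 11y^3 + 66y^2 + 418y + 1064) + (27y^3 + 189y^2 + 1026y + 7182)
  y^4 + 11y^3 + 66y^2 + 418y + 1064 = ((1/27)y + 4/27)(27y^3 + 189y^2 + 1026y + 7182) + (0)
Last nonzero remainder: 27y^3 + 189y^2 + 1026y + 7182. Dividing through by 27 gives the monic gcd y^3 + 7y^2 + 38y + 266.
Cancel y^3 + 7y^2 + 38y + 266 from numerator and denominator to get the reduced form.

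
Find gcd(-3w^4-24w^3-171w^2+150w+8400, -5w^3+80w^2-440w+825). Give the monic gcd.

w-5

Repeated division with remainder:
  -3w^4-24w^3-171w^2+150w+8400 = ((3/5)w+72/5)(-5w^3+80w^2-440w+825) + (-1059w^2+5991w-3480)
  -5w^3+80w^2-440w+825 = ((5/1059)w-6085/124609)(-1059w^2+5991w-3480) + (-(16325325/124609)w+81626625/124609)
  -1059w^2+5991w-3480 = ((43986977/5441775)w-28909288/5441775)(-(16325325/124609)w+81626625/124609) + (0)
Last nonzero remainder: -(16325325/124609)w+81626625/124609. Dividing through by -16325325/124609 gives the monic gcd w-5.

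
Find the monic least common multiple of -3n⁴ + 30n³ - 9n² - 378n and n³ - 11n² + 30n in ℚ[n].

Euclidean algorithm in ℚ[n]:
  -3n⁴ + 30n³ - 9n² - 378n = (-3n - 3)(n³ - 11n² + 30n) + (48n² - 288n)
  n³ - 11n² + 30n = ((1/48)n - 5/48)(48n² - 288n) + (0)
Last nonzero remainder: 48n² - 288n. Dividing through by 48 gives the monic gcd n² - 6n.
Then lcm(f, g) = f·g / gcd(f, g); expanding and making the result monic gives the answer.

n⁵ - 15n⁴ + 53n³ + 111n² - 630n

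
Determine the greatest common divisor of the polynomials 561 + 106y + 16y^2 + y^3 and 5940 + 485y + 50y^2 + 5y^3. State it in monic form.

11 + y

By polynomial division,
  y^3 + 16y^2 + 106y + 561 = (1/5)(5y^3 + 50y^2 + 485y + 5940) + (6y^2 + 9y - 627)
  5y^3 + 50y^2 + 485y + 5940 = ((5/6)y + 85/12)(6y^2 + 9y - 627) + ((3775/4)y + 41525/4)
  6y^2 + 9y - 627 = ((24/3775)y - 228/3775)((3775/4)y + 41525/4) + (0)
Last nonzero remainder: (3775/4)y + 41525/4. Dividing through by 3775/4 gives the monic gcd y + 11.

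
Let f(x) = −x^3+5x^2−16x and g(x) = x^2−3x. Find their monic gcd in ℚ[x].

x

By polynomial division,
  −x^3+5x^2−16x = (−x+2)(x^2−3x) + (−10x)
  x^2−3x = (−(1/10)x+3/10)(−10x) + (0)
Last nonzero remainder: −10x. Dividing through by −10 gives the monic gcd x.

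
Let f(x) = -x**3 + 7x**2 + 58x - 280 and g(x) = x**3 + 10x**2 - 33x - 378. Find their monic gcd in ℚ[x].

x + 7

By polynomial division,
  -x**3 + 7x**2 + 58x - 280 = (-1)(x**3 + 10x**2 - 33x - 378) + (17x**2 + 25x - 658)
  x**3 + 10x**2 - 33x - 378 = ((1/17)x + 145/289)(17x**2 + 25x - 658) + (-(1976/289)x - 13832/289)
  17x**2 + 25x - 658 = (-(4913/1976)x + 13583/988)(-(1976/289)x - 13832/289) + (0)
Last nonzero remainder: -(1976/289)x - 13832/289. Dividing through by -1976/289 gives the monic gcd x + 7.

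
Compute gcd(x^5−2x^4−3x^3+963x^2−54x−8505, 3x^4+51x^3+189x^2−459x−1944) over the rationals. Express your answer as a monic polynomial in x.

x^3+9x^2−9x−81

Euclidean algorithm in ℚ[x]:
  x^5−2x^4−3x^3+963x^2−54x−8505 = ((1/3)x−19/3)(3x^4+51x^3+189x^2−459x−1944) + (257x^3+2313x^2−2313x−20817)
  3x^4+51x^3+189x^2−459x−1944 = ((3/257)x+24/257)(257x^3+2313x^2−2313x−20817) + (0)
Last nonzero remainder: 257x^3+2313x^2−2313x−20817. Dividing through by 257 gives the monic gcd x^3+9x^2−9x−81.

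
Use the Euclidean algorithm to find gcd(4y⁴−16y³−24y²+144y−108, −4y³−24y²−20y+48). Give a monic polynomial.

y²+2y−3

Euclidean algorithm in ℚ[y]:
  4y⁴−16y³−24y²+144y−108 = (−y+10)(−4y³−24y²−20y+48) + (196y²+392y−588)
  −4y³−24y²−20y+48 = (−(1/49)y−4/49)(196y²+392y−588) + (0)
Last nonzero remainder: 196y²+392y−588. Dividing through by 196 gives the monic gcd y²+2y−3.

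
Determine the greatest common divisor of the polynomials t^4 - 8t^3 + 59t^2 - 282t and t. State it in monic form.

Repeated division with remainder:
  t^4 - 8t^3 + 59t^2 - 282t = (t^3 - 8t^2 + 59t - 282)(t) + (0)
The last nonzero remainder t is already monic.

t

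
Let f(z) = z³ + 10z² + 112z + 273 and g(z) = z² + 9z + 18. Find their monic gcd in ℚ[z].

Apply the Euclidean algorithm:
  z³ + 10z² + 112z + 273 = (z + 1)(z² + 9z + 18) + (85z + 255)
  z² + 9z + 18 = ((1/85)z + 6/85)(85z + 255) + (0)
Last nonzero remainder: 85z + 255. Dividing through by 85 gives the monic gcd z + 3.

z + 3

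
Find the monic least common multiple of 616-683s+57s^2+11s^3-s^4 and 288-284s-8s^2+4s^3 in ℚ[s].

Euclidean algorithm in ℚ[s]:
  -s^4+11s^3+57s^2-683s+616 = (-(1/4)s+9/4)(4s^3-8s^2-284s+288) + (4s^2+28s-32)
  4s^3-8s^2-284s+288 = (s-9)(4s^2+28s-32) + (0)
Last nonzero remainder: 4s^2+28s-32. Dividing through by 4 gives the monic gcd s^2+7s-8.
Then lcm(f, g) = f·g / gcd(f, g); expanding and making the result monic gives the answer.

5544-6763s+1196s^2+42s^3-20s^4+s^5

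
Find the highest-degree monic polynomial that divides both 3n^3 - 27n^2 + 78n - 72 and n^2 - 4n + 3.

n - 3

Apply the Euclidean algorithm:
  3n^3 - 27n^2 + 78n - 72 = (3n - 15)(n^2 - 4n + 3) + (9n - 27)
  n^2 - 4n + 3 = ((1/9)n - 1/9)(9n - 27) + (0)
Last nonzero remainder: 9n - 27. Dividing through by 9 gives the monic gcd n - 3.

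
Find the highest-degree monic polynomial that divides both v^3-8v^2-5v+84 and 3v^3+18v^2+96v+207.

Repeated division with remainder:
  v^3-8v^2-5v+84 = (1/3)(3v^3+18v^2+96v+207) + (-14v^2-37v+15)
  3v^3+18v^2+96v+207 = (-(3/14)v-141/196)(-14v^2-37v+15) + ((14229/196)v+42687/196)
  -14v^2-37v+15 = (-(2744/14229)v+980/14229)((14229/196)v+42687/196) + (0)
Last nonzero remainder: (14229/196)v+42687/196. Dividing through by 14229/196 gives the monic gcd v+3.

v+3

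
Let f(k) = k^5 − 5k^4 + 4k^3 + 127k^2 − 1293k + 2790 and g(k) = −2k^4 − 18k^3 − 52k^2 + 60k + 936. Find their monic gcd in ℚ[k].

By polynomial division,
  k^5 − 5k^4 + 4k^3 + 127k^2 − 1293k + 2790 = (−(1/2)k + 7)(−2k^4 − 18k^3 − 52k^2 + 60k + 936) + (104k^3 + 521k^2 − 1245k − 3762)
  −2k^4 − 18k^3 − 52k^2 + 60k + 936 = (−(1/52)k − 415/5408)(104k^3 + 521k^2 − 1245k − 3762) + (−(194481/5408)k^2 − (583443/5408)k + 1750329/2704)
  104k^3 + 521k^2 − 1245k − 3762 = (−(562432/194481)k − 1130272/194481)(−(194481/5408)k^2 − (583443/5408)k + 1750329/2704) + (0)
Last nonzero remainder: −(194481/5408)k^2 − (583443/5408)k + 1750329/2704. Dividing through by −194481/5408 gives the monic gcd k^2 + 3k − 18.

k^2 + 3k − 18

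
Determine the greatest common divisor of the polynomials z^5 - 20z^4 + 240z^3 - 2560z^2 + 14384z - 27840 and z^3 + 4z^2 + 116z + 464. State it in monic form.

z^2 + 116

Apply the Euclidean algorithm:
  z^5 - 20z^4 + 240z^3 - 2560z^2 + 14384z - 27840 = (z^2 - 24z + 220)(z^3 + 4z^2 + 116z + 464) + (-1120z^2 - 129920)
  z^3 + 4z^2 + 116z + 464 = (-(1/1120)z - 1/280)(-1120z^2 - 129920) + (0)
Last nonzero remainder: -1120z^2 - 129920. Dividing through by -1120 gives the monic gcd z^2 + 116.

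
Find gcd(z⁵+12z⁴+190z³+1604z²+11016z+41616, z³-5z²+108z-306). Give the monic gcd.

Apply the Euclidean algorithm:
  z⁵+12z⁴+190z³+1604z²+11016z+41616 = (z²+17z+167)(z³-5z²+108z-306) + (909z²-1818z+92718)
  z³-5z²+108z-306 = ((1/909)z-1/303)(909z²-1818z+92718) + (0)
Last nonzero remainder: 909z²-1818z+92718. Dividing through by 909 gives the monic gcd z²-2z+102.

z²-2z+102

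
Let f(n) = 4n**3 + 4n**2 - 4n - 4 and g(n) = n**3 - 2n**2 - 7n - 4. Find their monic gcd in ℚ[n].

n**2 + 2n + 1

Apply the Euclidean algorithm:
  4n**3 + 4n**2 - 4n - 4 = (4)(n**3 - 2n**2 - 7n - 4) + (12n**2 + 24n + 12)
  n**3 - 2n**2 - 7n - 4 = ((1/12)n - 1/3)(12n**2 + 24n + 12) + (0)
Last nonzero remainder: 12n**2 + 24n + 12. Dividing through by 12 gives the monic gcd n**2 + 2n + 1.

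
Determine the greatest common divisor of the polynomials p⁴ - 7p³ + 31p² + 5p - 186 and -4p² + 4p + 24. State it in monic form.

p² - p - 6

Apply the Euclidean algorithm:
  p⁴ - 7p³ + 31p² + 5p - 186 = (-(1/4)p² + (3/2)p - 31/4)(-4p² + 4p + 24) + (0)
Last nonzero remainder: -4p² + 4p + 24. Dividing through by -4 gives the monic gcd p² - p - 6.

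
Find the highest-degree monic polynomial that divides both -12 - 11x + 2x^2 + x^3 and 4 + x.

4 + x

Euclidean algorithm in ℚ[x]:
  x^3 + 2x^2 - 11x - 12 = (x^2 - 2x - 3)(x + 4) + (0)
The last nonzero remainder x + 4 is already monic.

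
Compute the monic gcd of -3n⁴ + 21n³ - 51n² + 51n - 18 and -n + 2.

n - 2

Apply the Euclidean algorithm:
  -3n⁴ + 21n³ - 51n² + 51n - 18 = (3n³ - 15n² + 21n - 9)(-n + 2) + (0)
Last nonzero remainder: -n + 2. Dividing through by -1 gives the monic gcd n - 2.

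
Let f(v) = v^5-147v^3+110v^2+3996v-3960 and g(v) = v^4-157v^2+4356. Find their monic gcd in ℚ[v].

Euclidean algorithm in ℚ[v]:
  v^5-147v^3+110v^2+3996v-3960 = (v)(v^4-157v^2+4356) + (10v^3+110v^2-360v-3960)
  v^4-157v^2+4356 = ((1/10)v-11/10)(10v^3+110v^2-360v-3960) + (0)
Last nonzero remainder: 10v^3+110v^2-360v-3960. Dividing through by 10 gives the monic gcd v^3+11v^2-36v-396.

v^3+11v^2-36v-396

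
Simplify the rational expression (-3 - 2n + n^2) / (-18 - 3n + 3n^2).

Repeated division with remainder:
  n^2 - 2n - 3 = (1/3)(3n^2 - 3n - 18) + (-n + 3)
  3n^2 - 3n - 18 = (-3n - 6)(-n + 3) + (0)
Last nonzero remainder: -n + 3. Dividing through by -1 gives the monic gcd n - 3.
Cancel n - 3 from numerator and denominator to get the reduced form.

(1 + n)/(6 + 3n)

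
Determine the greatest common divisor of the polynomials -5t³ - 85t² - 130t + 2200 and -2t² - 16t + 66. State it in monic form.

t + 11

By polynomial division,
  -5t³ - 85t² - 130t + 2200 = ((5/2)t + 45/2)(-2t² - 16t + 66) + (65t + 715)
  -2t² - 16t + 66 = (-(2/65)t + 6/65)(65t + 715) + (0)
Last nonzero remainder: 65t + 715. Dividing through by 65 gives the monic gcd t + 11.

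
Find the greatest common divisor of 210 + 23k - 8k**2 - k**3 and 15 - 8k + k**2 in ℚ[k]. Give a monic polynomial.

-5 + k

By polynomial division,
  -k**3 - 8k**2 + 23k + 210 = (-k - 16)(k**2 - 8k + 15) + (-90k + 450)
  k**2 - 8k + 15 = (-(1/90)k + 1/30)(-90k + 450) + (0)
Last nonzero remainder: -90k + 450. Dividing through by -90 gives the monic gcd k - 5.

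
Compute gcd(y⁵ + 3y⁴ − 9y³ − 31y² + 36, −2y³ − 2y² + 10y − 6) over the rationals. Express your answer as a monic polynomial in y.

Euclidean algorithm in ℚ[y]:
  y⁵ + 3y⁴ − 9y³ − 31y² + 36 = (−(1/2)y² − y + 3)(−2y³ − 2y² + 10y − 6) + (−18y² − 36y + 54)
  −2y³ − 2y² + 10y − 6 = ((1/9)y − 1/9)(−18y² − 36y + 54) + (0)
Last nonzero remainder: −18y² − 36y + 54. Dividing through by −18 gives the monic gcd y² + 2y − 3.

y² + 2y − 3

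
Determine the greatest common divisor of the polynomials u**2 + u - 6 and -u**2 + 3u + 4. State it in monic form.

Apply the Euclidean algorithm:
  u**2 + u - 6 = (-1)(-u**2 + 3u + 4) + (4u - 2)
  -u**2 + 3u + 4 = (-(1/4)u + 5/8)(4u - 2) + (21/4)
  4u - 2 = ((16/21)u - 8/21)(21/4) + (0)
The last nonzero remainder is the constant 21/4, so the polynomials are coprime and gcd = 1.

1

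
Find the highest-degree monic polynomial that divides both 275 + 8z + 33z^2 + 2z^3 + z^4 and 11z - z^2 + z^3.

11 - z + z^2

By polynomial division,
  z^4 + 2z^3 + 33z^2 + 8z + 275 = (z + 3)(z^3 - z^2 + 11z) + (25z^2 - 25z + 275)
  z^3 - z^2 + 11z = ((1/25)z)(25z^2 - 25z + 275) + (0)
Last nonzero remainder: 25z^2 - 25z + 275. Dividing through by 25 gives the monic gcd z^2 - z + 11.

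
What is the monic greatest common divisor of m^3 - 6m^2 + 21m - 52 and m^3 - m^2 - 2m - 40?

Euclidean algorithm in ℚ[m]:
  m^3 - 6m^2 + 21m - 52 = (m^3 - m^2 - 2m - 40) + (-5m^2 + 23m - 12)
  m^3 - m^2 - 2m - 40 = (-(1/5)m - 18/25)(-5m^2 + 23m - 12) + ((304/25)m - 1216/25)
  -5m^2 + 23m - 12 = (-(125/304)m + 75/304)((304/25)m - 1216/25) + (0)
Last nonzero remainder: (304/25)m - 1216/25. Dividing through by 304/25 gives the monic gcd m - 4.

m - 4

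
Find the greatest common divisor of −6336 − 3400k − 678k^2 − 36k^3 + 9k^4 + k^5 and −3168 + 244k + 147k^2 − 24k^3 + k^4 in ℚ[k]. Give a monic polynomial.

Repeated division with remainder:
  k^5 + 9k^4 − 36k^3 − 678k^2 − 3400k − 6336 = (k + 33)(k^4 − 24k^3 + 147k^2 + 244k − 3168) + (609k^3 − 5773k^2 − 8284k + 98208)
  k^4 − 24k^3 + 147k^2 + 244k − 3168 = ((1/609)k − 8843/370881)(609k^3 − 5773k^2 − 8284k + 98208) + ((8513824/370881)k^2 − (42569120/370881)k − 34055296/41209)
  609k^3 − 5773k^2 − 8284k + 98208 = ((225866529/8513824)k − 11497311/96748)((8513824/370881)k^2 − (42569120/370881)k − 34055296/41209) + (0)
Last nonzero remainder: (8513824/370881)k^2 − (42569120/370881)k − 34055296/41209. Dividing through by 8513824/370881 gives the monic gcd k^2 − 5k − 36.

−36 − 5k + k^2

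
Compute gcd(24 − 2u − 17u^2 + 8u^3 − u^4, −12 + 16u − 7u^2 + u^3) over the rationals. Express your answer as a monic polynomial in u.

Euclidean algorithm in ℚ[u]:
  −u^4 + 8u^3 − 17u^2 − 2u + 24 = (−u + 1)(u^3 − 7u^2 + 16u − 12) + (6u^2 − 30u + 36)
  u^3 − 7u^2 + 16u − 12 = ((1/6)u − 1/3)(6u^2 − 30u + 36) + (0)
Last nonzero remainder: 6u^2 − 30u + 36. Dividing through by 6 gives the monic gcd u^2 − 5u + 6.

6 − 5u + u^2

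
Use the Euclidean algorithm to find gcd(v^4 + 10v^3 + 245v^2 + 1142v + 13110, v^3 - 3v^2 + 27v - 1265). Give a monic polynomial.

v^2 + 8v + 115

Repeated division with remainder:
  v^4 + 10v^3 + 245v^2 + 1142v + 13110 = (v + 13)(v^3 - 3v^2 + 27v - 1265) + (257v^2 + 2056v + 29555)
  v^3 - 3v^2 + 27v - 1265 = ((1/257)v - 11/257)(257v^2 + 2056v + 29555) + (0)
Last nonzero remainder: 257v^2 + 2056v + 29555. Dividing through by 257 gives the monic gcd v^2 + 8v + 115.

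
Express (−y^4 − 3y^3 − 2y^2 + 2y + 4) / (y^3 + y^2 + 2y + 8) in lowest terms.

Euclidean algorithm in ℚ[y]:
  −y^4 − 3y^3 − 2y^2 + 2y + 4 = (−y − 2)(y^3 + y^2 + 2y + 8) + (2y^2 + 14y + 20)
  y^3 + y^2 + 2y + 8 = ((1/2)y − 3)(2y^2 + 14y + 20) + (34y + 68)
  2y^2 + 14y + 20 = ((1/17)y + 5/17)(34y + 68) + (0)
Last nonzero remainder: 34y + 68. Dividing through by 34 gives the monic gcd y + 2.
Cancel y + 2 from numerator and denominator to get the reduced form.

(−y^3 − y^2 + 2)/(y^2 − y + 4)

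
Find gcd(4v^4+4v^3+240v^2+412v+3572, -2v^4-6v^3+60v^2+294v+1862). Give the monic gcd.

v^2+3v+19

By polynomial division,
  4v^4+4v^3+240v^2+412v+3572 = (-2)(-2v^4-6v^3+60v^2+294v+1862) + (-8v^3+360v^2+1000v+7296)
  -2v^4-6v^3+60v^2+294v+1862 = ((1/4)v+12)(-8v^3+360v^2+1000v+7296) + (-4510v^2-13530v-85690)
  -8v^3+360v^2+1000v+7296 = ((4/2255)v-192/2255)(-4510v^2-13530v-85690) + (0)
Last nonzero remainder: -4510v^2-13530v-85690. Dividing through by -4510 gives the monic gcd v^2+3v+19.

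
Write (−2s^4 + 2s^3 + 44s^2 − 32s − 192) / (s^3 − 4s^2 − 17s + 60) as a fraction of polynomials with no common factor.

(−2s^2 + 4s + 16)/(s − 5)

Repeated division with remainder:
  −2s^4 + 2s^3 + 44s^2 − 32s − 192 = (−2s − 6)(s^3 − 4s^2 − 17s + 60) + (−14s^2 − 14s + 168)
  s^3 − 4s^2 − 17s + 60 = (−(1/14)s + 5/14)(−14s^2 − 14s + 168) + (0)
Last nonzero remainder: −14s^2 − 14s + 168. Dividing through by −14 gives the monic gcd s^2 + s − 12.
Cancel s^2 + s − 12 from numerator and denominator to get the reduced form.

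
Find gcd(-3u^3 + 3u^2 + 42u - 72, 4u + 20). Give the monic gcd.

1

Repeated division with remainder:
  -3u^3 + 3u^2 + 42u - 72 = (-(3/4)u^2 + (9/2)u - 12)(4u + 20) + (168)
  4u + 20 = ((1/42)u + 5/42)(168) + (0)
The last nonzero remainder is the constant 168, so the polynomials are coprime and gcd = 1.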